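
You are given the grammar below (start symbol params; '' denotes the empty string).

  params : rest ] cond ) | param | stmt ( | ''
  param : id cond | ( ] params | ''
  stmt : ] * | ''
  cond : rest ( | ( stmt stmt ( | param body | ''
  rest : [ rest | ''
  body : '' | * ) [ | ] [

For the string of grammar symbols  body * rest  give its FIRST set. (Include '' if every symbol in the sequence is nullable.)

Add FIRST(body)\{''} = { *, ] }; body is nullable, continue.
* is a terminal; add {*} and stop.

{ *, ] }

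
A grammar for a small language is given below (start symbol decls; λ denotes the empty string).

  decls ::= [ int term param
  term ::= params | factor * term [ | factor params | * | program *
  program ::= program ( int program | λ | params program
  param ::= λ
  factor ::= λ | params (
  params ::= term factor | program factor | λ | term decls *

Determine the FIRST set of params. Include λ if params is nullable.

From params ::= term factor: term, factor nullable, take FIRST(term) ∪ FIRST(factor) = { (, *, [ }; also λ since the whole RHS is nullable.
From params ::= program factor: program, factor nullable, take FIRST(program) ∪ FIRST(factor) = { (, *, [ }; also λ since the whole RHS is nullable.
params ::= λ contributes λ.
From params ::= term decls *: term nullable, take FIRST(term) ∪ FIRST(decls) = { (, *, [ }.
Union: FIRST(params) = { (, *, [, λ }.

{ (, *, [, λ }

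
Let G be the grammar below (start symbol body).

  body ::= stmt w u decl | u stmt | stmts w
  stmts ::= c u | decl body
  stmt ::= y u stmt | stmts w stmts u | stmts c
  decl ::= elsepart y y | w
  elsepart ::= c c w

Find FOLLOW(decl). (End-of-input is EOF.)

In body ::= stmt w u decl: decl is at the end, add FOLLOW(body) = { EOF, c, u, w }.
In stmts ::= decl body: add FIRST(body) = { c, u, w, y }.
Union: FOLLOW(decl) = { EOF, c, u, w, y }.

{ EOF, c, u, w, y }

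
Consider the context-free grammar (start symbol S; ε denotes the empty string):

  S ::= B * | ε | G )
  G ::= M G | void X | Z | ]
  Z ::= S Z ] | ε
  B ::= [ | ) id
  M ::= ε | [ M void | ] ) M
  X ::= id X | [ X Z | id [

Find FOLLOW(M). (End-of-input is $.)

In G ::= M G: add FIRST(G)\{ε} = { ), [, ], void }.
  Since G is nullable, also add FOLLOW(G) = { ) }.
In M ::= [ M void: add FIRST(void) = { void }.
In M ::= ] ) M: M is at the end, add FOLLOW(M) = { ), [, ], void }.
Union: FOLLOW(M) = { ), [, ], void }.

{ ), [, ], void }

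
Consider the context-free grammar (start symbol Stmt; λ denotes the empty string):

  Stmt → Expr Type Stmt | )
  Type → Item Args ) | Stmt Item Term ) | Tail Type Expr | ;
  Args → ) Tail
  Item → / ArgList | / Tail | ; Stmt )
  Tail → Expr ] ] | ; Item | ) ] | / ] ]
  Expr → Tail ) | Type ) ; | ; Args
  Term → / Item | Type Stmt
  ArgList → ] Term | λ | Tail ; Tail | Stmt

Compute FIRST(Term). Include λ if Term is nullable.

Term → / Item contributes {/}.
From Term → Type Stmt: add FIRST(Type) = { ), /, ; }.
Union: FIRST(Term) = { ), /, ; }.

{ ), /, ; }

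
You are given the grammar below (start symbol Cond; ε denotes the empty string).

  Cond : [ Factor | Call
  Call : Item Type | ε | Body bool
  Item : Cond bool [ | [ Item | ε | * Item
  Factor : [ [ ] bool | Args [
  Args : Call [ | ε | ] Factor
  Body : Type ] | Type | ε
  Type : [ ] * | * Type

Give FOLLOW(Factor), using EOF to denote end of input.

{ EOF, [, bool }

In Cond : [ Factor: Factor is at the end, add FOLLOW(Cond) = { EOF, bool }.
In Args : ] Factor: Factor is at the end, add FOLLOW(Args) = { [ }.
Union: FOLLOW(Factor) = { EOF, [, bool }.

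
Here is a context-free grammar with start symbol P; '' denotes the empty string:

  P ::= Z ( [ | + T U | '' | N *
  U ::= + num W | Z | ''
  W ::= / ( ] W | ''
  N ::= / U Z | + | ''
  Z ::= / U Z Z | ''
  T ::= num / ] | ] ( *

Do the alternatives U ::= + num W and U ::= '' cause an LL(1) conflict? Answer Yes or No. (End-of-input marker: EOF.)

FIRST(+ num W) = { + } and FIRST('') = { '' }.
The second is nullable but FOLLOW(U) = { EOF, (, *, / } is disjoint from FIRST of the first.

No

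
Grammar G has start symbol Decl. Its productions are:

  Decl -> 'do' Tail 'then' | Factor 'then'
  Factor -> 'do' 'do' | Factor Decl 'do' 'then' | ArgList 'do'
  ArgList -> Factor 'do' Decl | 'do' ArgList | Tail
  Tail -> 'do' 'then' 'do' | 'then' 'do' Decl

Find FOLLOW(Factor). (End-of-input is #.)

{ 'do', 'then' }

In Decl -> Factor 'then': add FIRST('then') = { 'then' }.
In Factor -> Factor Decl 'do' 'then': add FIRST(Decl 'do' 'then') = { 'do', 'then' }.
In ArgList -> Factor 'do' Decl: add FIRST('do' Decl) = { 'do' }.
Union: FOLLOW(Factor) = { 'do', 'then' }.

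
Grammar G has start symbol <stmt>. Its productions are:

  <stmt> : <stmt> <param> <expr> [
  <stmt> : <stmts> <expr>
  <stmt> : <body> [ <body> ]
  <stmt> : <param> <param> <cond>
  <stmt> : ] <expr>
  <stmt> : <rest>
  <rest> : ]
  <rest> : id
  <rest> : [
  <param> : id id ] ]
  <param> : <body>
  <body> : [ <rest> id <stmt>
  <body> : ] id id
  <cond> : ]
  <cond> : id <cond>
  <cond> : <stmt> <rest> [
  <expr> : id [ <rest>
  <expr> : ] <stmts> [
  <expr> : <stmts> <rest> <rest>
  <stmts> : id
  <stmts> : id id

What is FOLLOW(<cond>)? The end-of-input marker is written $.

{ $, [, ], id }

In <stmt> : <param> <param> <cond>: <cond> is at the end, add FOLLOW(<stmt>) = { $, [, ], id }.
In <cond> : id <cond>: <cond> is at the end, add FOLLOW(<cond>) = { $, [, ], id }.
Union: FOLLOW(<cond>) = { $, [, ], id }.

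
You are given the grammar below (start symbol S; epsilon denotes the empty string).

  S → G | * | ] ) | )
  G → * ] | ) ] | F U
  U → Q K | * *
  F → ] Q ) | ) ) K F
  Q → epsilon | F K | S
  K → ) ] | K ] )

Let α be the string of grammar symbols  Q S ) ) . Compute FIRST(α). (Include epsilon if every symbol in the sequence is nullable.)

{ ), *, ] }

Add FIRST(Q)\{epsilon} = { ), *, ] }; Q is nullable, continue.
Add FIRST(S) = { ), *, ] }; S is not nullable, stop.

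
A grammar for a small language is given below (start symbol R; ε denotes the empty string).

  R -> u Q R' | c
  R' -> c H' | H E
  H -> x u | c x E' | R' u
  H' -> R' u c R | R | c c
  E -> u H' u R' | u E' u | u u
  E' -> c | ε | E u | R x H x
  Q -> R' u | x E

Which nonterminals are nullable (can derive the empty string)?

Directly nullable (have an ε-production): E'.
No other nonterminal has a production whose RHS symbols are all nullable.

{ E' }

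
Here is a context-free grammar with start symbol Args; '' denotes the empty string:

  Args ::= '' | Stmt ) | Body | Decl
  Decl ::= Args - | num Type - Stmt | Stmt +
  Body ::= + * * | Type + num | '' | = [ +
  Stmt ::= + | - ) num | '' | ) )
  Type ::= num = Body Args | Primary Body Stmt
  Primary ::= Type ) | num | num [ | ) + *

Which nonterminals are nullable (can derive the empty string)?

Directly nullable (have an ''-production): Args, Body, Stmt.
No other nonterminal has a production whose RHS symbols are all nullable.

{ Args, Body, Stmt }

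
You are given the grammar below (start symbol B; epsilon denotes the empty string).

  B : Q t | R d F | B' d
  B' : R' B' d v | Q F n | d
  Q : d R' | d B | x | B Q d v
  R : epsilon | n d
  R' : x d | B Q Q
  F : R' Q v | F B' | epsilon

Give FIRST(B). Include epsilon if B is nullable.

{ d, n, x }

From B : Q t: add FIRST(Q) = { d, n, x }.
From B : R d F: R nullable, take FIRST(R) ∪ {d} = { d, n }.
From B : B' d: add FIRST(B') = { d, n, x }.
Union: FIRST(B) = { d, n, x }.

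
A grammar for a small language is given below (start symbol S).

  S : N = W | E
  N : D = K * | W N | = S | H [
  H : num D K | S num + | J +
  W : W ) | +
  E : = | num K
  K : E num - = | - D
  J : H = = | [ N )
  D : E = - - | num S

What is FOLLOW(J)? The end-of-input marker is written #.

In H : J +: add FIRST(+) = { + }.
Union: FOLLOW(J) = { + }.

{ + }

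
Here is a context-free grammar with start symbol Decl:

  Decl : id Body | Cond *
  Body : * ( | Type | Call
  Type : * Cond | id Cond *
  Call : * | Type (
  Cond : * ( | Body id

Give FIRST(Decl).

{ *, id }

Decl : id Body contributes {id}.
From Decl : Cond *: add FIRST(Cond) = { *, id }.
Union: FIRST(Decl) = { *, id }.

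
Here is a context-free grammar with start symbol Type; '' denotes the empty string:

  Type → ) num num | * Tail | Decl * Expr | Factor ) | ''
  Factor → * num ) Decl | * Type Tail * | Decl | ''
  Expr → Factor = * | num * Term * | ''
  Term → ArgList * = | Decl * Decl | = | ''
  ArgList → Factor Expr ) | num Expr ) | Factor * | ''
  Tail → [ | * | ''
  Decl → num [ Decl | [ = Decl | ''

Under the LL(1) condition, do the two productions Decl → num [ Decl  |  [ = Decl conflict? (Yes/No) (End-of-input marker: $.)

FIRST(num [ Decl) = { num } and FIRST([ = Decl) = { [ }.
The FIRST sets are disjoint and neither alternative is nullable — no conflict.

No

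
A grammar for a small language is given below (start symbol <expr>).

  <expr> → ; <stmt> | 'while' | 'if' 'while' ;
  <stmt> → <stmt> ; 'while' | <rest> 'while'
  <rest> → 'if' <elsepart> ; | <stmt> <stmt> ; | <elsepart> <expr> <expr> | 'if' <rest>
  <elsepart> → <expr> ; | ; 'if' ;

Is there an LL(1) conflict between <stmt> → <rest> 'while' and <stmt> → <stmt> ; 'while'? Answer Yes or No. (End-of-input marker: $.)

Yes

FIRST(<rest> 'while') = { 'if', 'while', ; } and FIRST(<stmt> ; 'while') = { 'if', 'while', ; }.
Both contain 'if', so the two alternatives are not disjoint — LL(1) conflict.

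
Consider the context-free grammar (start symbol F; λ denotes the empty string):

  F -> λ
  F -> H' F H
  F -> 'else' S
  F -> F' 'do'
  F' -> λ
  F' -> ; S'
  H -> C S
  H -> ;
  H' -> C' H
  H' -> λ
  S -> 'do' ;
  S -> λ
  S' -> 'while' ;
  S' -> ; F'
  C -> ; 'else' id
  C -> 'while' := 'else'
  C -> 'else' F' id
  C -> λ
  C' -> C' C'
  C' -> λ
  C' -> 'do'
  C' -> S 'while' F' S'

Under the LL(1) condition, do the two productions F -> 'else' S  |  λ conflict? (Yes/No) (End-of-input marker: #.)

Yes

FIRST('else' S) = { 'else' } and FIRST(λ) = { λ }.
The second alternative is nullable and FOLLOW(F) = { #, 'do', 'else', 'while', ; } shares 'else' with FIRST of the first — conflict.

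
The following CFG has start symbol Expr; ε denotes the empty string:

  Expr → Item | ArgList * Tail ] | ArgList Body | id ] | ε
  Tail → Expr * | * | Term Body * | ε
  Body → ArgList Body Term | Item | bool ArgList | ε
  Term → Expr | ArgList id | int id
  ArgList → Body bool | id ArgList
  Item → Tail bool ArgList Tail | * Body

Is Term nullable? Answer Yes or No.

Yes

Term → Expr and each of Expr is nullable, so Term ⇒* ε.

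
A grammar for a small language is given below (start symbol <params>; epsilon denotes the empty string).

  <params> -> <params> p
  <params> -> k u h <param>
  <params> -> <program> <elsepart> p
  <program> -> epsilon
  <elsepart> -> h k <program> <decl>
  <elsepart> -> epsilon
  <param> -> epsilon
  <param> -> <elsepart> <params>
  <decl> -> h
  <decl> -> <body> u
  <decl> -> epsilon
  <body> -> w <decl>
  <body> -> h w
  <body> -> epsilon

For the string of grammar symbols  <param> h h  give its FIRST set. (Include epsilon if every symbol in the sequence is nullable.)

Add FIRST(<param>)\{epsilon} = { h, k, p }; <param> is nullable, continue.
h is a terminal; add {h} and stop.

{ h, k, p }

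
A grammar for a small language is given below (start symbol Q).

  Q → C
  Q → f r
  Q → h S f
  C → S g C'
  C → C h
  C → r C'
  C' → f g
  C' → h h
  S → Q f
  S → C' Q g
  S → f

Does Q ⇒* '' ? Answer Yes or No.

No nonterminal in this grammar is nullable.
No production of Q has an RHS whose symbols are all nullable, so Q is not nullable.

No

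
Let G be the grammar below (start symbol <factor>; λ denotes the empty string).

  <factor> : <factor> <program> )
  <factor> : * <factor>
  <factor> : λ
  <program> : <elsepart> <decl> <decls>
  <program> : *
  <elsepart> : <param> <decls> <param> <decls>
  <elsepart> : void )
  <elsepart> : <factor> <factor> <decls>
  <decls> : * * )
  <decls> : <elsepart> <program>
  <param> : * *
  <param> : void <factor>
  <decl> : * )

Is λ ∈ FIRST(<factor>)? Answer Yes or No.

Yes

<factor> has an λ-production, so <factor> ⇒ λ.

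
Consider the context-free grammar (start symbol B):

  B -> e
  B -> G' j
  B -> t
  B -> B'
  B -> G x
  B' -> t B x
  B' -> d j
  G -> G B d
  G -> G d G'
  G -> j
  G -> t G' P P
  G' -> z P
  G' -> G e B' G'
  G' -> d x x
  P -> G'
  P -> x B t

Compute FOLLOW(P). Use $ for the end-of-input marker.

{ d, e, j, t, x, z }

In G -> t G' P P: add FIRST(P) = { d, j, t, x, z }.
In G -> t G' P P: P is at the end, add FOLLOW(G) = { d, e, j, t, x, z }.
In G' -> z P: P is at the end, add FOLLOW(G') = { d, e, j, t, x, z }.
Union: FOLLOW(P) = { d, e, j, t, x, z }.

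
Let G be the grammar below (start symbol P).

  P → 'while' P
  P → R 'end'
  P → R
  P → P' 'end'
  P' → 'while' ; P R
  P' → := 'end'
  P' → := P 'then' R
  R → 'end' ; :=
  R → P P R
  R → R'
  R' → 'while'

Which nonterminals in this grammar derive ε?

No nonterminal has an empty production or an RHS whose symbols are all nullable.

{ } (none)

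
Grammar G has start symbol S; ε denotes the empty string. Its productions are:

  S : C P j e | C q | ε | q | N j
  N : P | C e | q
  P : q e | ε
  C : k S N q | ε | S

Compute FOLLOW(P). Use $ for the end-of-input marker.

In S : C P j e: add FIRST(j e) = { j }.
In N : P: P is at the end, add FOLLOW(N) = { j, q }.
Union: FOLLOW(P) = { j, q }.

{ j, q }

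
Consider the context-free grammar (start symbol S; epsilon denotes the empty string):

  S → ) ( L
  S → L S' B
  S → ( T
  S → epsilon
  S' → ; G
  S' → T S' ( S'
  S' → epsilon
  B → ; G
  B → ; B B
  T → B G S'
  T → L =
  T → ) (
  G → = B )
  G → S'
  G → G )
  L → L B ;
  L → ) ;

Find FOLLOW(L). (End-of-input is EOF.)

In S → ) ( L: L is at the end, add FOLLOW(S) = { EOF }.
In S → L S' B: add FIRST(S' B) = { ), ; }.
In T → L =: add FIRST(=) = { = }.
In L → L B ;: add FIRST(B ;) = { ; }.
Union: FOLLOW(L) = { EOF, ), ;, = }.

{ EOF, ), ;, = }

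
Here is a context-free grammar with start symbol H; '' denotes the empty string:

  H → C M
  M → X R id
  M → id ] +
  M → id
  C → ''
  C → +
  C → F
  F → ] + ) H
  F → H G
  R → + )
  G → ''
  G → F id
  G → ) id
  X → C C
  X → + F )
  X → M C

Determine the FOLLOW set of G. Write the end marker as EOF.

{ ), +, ], id }

In F → H G: G is at the end, add FOLLOW(F) = { ), +, ], id }.
Union: FOLLOW(G) = { ), +, ], id }.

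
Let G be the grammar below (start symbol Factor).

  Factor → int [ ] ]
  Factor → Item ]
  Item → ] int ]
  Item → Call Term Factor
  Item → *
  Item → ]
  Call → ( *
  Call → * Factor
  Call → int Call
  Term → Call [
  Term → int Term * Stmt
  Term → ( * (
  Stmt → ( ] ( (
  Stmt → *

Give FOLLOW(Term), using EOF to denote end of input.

In Item → Call Term Factor: add FIRST(Factor) = { (, *, ], int }.
In Term → int Term * Stmt: add FIRST(* Stmt) = { * }.
Union: FOLLOW(Term) = { (, *, ], int }.

{ (, *, ], int }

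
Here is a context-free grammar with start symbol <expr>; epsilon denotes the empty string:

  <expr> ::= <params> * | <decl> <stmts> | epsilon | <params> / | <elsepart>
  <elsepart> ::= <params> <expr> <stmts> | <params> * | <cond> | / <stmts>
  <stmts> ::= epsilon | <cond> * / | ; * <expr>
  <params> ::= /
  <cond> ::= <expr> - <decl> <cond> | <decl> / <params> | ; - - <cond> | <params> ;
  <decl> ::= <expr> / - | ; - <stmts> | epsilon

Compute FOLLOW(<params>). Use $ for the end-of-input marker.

{ $, *, -, /, ; }

In <expr> ::= <params> *: add FIRST(*) = { * }.
In <expr> ::= <params> /: add FIRST(/) = { / }.
In <elsepart> ::= <params> <expr> <stmts>: add FIRST(<expr> <stmts>)\{epsilon} = { -, /, ; }.
  Since <expr> <stmts> is nullable, also add FOLLOW(<elsepart>) = { $, -, /, ; }.
In <elsepart> ::= <params> *: add FIRST(*) = { * }.
In <cond> ::= <decl> / <params>: <params> is at the end, add FOLLOW(<cond>) = { $, *, -, /, ; }.
In <cond> ::= <params> ;: add FIRST(;) = { ; }.
Union: FOLLOW(<params>) = { $, *, -, /, ; }.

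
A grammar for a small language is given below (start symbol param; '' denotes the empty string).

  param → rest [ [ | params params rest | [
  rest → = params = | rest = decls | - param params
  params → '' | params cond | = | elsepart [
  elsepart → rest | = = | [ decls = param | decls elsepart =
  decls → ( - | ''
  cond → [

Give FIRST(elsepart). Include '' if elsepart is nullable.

{ (, -, =, [ }

From elsepart → rest: add FIRST(rest) = { -, = }.
elsepart → = = contributes {=}.
elsepart → [ decls = param contributes {[}.
From elsepart → decls elsepart =: decls nullable, take FIRST(decls) ∪ FIRST(elsepart) = { (, -, =, [ }.
Union: FIRST(elsepart) = { (, -, =, [ }.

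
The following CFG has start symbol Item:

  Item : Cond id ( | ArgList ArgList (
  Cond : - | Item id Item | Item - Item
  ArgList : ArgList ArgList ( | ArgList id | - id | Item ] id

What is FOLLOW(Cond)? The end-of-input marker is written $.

{ id }

In Item : Cond id (: add FIRST(id () = { id }.
Union: FOLLOW(Cond) = { id }.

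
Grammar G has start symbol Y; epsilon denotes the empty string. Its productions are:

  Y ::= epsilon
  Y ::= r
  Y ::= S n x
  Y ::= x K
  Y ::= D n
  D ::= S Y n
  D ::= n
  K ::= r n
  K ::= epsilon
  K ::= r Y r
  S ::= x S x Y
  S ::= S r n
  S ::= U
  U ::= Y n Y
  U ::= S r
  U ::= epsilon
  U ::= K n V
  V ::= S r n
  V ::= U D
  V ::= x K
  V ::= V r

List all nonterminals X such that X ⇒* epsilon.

{ K, S, U, Y }

Directly nullable (have an epsilon-production): Y, K, U.
S ::= U with every symbol nullable, so S is nullable.
No other nonterminal has a production whose RHS symbols are all nullable.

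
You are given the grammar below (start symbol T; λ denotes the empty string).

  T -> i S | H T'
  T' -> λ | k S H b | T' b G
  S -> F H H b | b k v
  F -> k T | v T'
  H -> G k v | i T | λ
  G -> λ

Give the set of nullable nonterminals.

{ G, H, T, T' }

Directly nullable (have an λ-production): T', H, G.
T -> H T' with every symbol nullable, so T is nullable.
No other nonterminal has a production whose RHS symbols are all nullable.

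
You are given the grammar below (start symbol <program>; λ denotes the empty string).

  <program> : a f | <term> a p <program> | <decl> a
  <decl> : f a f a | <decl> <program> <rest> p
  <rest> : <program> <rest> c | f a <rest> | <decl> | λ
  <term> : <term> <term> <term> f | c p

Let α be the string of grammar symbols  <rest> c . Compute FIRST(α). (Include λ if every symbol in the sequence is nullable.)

Add FIRST(<rest>)\{λ} = { a, c, f }; <rest> is nullable, continue.
c is a terminal; add {c} and stop.

{ a, c, f }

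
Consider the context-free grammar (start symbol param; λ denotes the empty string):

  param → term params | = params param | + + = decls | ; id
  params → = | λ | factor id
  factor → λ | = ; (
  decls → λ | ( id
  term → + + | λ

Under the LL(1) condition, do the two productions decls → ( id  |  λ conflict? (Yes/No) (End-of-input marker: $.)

FIRST(( id) = { ( } and FIRST(λ) = { λ }.
The second is nullable but FOLLOW(decls) = { $ } is disjoint from FIRST of the first.

No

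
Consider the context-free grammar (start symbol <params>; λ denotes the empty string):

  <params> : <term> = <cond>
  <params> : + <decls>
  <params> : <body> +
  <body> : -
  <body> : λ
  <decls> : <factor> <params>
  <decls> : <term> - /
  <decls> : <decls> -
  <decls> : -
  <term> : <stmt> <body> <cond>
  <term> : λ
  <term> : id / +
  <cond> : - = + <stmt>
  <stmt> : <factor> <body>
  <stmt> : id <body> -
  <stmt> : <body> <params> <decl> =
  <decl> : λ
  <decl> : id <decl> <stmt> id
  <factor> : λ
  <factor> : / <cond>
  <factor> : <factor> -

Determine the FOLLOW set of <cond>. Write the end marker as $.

In <params> : <term> = <cond>: <cond> is at the end, add FOLLOW(<params>) = { $, -, =, id }.
In <term> : <stmt> <body> <cond>: <cond> is at the end, add FOLLOW(<term>) = { -, = }.
In <factor> : / <cond>: <cond> is at the end, add FOLLOW(<factor>) = { $, +, -, /, =, id }.
Union: FOLLOW(<cond>) = { $, +, -, /, =, id }.

{ $, +, -, /, =, id }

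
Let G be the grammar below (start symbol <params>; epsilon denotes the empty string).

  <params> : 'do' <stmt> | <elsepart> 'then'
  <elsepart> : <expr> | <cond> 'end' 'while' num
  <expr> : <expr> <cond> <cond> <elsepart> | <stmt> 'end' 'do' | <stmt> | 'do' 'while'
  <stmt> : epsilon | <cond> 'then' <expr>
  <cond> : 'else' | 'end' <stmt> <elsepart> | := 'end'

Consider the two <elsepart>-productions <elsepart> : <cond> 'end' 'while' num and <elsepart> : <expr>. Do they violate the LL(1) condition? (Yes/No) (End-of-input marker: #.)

FIRST(<cond> 'end' 'while' num) = { 'else', 'end', := } and FIRST(<expr>) = { 'do', 'else', 'end', :=, epsilon }.
Both contain 'else', so the two alternatives are not disjoint — LL(1) conflict.

Yes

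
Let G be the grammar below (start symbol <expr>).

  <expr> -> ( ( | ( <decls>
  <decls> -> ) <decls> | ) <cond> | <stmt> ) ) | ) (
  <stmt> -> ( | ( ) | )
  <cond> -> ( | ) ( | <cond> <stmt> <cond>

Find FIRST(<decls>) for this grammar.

{ (, ) }

<decls> -> ) <decls> contributes {)}.
<decls> -> ) <cond> contributes {)}.
From <decls> -> <stmt> ) ): add FIRST(<stmt>) = { (, ) }.
<decls> -> ) ( contributes {)}.
Union: FIRST(<decls>) = { (, ) }.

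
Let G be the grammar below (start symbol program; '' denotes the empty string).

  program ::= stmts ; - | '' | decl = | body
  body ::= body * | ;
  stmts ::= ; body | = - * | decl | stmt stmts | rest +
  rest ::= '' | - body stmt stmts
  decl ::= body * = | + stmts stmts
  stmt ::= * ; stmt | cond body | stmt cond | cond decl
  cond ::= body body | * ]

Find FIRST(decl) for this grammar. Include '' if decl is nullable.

{ +, ; }

From decl ::= body * =: add FIRST(body) = { ; }.
decl ::= + stmts stmts contributes {+}.
Union: FIRST(decl) = { +, ; }.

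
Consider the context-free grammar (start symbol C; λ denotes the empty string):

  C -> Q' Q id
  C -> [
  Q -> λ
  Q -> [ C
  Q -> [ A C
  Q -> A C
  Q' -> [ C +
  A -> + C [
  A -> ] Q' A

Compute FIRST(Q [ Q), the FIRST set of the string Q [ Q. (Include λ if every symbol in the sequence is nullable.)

Add FIRST(Q)\{λ} = { +, [, ] }; Q is nullable, continue.
[ is a terminal; add {[} and stop.

{ +, [, ] }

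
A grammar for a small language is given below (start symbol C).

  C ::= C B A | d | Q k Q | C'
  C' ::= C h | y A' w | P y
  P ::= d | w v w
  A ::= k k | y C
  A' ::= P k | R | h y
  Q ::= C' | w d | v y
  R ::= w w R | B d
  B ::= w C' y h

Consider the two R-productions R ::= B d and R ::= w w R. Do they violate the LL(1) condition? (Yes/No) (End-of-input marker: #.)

FIRST(B d) = { w } and FIRST(w w R) = { w }.
Both contain w, so the two alternatives are not disjoint — LL(1) conflict.

Yes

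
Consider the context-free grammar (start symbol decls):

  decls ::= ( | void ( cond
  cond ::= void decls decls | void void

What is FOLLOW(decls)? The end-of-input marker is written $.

{ $, (, void }

decls is the start symbol, so $ ∈ FOLLOW(decls).
In cond ::= void decls decls: add FIRST(decls) = { (, void }.
In cond ::= void decls decls: decls is at the end, add FOLLOW(cond) = { $, (, void }.
Union: FOLLOW(decls) = { $, (, void }.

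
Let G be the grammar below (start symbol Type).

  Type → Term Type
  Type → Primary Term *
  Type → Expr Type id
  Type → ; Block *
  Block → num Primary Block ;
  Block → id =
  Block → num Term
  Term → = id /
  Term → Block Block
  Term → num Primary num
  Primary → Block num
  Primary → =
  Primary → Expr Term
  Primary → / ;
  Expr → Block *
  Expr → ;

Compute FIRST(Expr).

{ ;, id, num }

From Expr → Block *: add FIRST(Block) = { id, num }.
Expr → ; contributes {;}.
Union: FIRST(Expr) = { ;, id, num }.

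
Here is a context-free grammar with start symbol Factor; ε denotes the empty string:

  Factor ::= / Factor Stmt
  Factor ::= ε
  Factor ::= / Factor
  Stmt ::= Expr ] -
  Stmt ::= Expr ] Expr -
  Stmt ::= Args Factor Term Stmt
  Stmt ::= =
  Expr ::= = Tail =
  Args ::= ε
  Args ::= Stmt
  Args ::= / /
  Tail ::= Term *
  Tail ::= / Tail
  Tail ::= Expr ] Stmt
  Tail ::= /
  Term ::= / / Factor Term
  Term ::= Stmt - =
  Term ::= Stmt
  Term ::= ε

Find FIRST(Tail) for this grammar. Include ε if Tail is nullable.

From Tail ::= Term *: Term nullable, take FIRST(Term) ∪ {*} = { *, /, = }.
Tail ::= / Tail contributes {/}.
From Tail ::= Expr ] Stmt: add FIRST(Expr) = { = }.
Tail ::= / contributes {/}.
Union: FIRST(Tail) = { *, /, = }.

{ *, /, = }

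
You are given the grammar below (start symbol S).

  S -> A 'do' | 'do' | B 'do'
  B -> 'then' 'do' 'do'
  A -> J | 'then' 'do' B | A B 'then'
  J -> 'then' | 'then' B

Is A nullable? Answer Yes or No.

No

No nonterminal in this grammar is nullable.
No production of A has an RHS whose symbols are all nullable, so A is not nullable.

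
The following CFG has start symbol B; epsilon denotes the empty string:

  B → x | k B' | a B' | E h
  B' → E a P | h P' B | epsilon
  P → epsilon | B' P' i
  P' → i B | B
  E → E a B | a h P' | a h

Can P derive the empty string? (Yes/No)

Yes

P has an epsilon-production, so P ⇒ epsilon.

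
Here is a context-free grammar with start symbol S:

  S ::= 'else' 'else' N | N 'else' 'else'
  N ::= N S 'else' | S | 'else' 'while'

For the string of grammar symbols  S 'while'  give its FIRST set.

Add FIRST(S) = { 'else' }; S is not nullable, stop.

{ 'else' }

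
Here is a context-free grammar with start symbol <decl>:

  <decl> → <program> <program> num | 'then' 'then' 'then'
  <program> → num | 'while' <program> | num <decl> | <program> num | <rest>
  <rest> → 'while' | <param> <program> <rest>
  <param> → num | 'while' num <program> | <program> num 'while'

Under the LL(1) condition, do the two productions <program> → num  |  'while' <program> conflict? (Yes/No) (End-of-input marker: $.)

No

FIRST(num) = { num } and FIRST('while' <program>) = { 'while' }.
The FIRST sets are disjoint and neither alternative is nullable — no conflict.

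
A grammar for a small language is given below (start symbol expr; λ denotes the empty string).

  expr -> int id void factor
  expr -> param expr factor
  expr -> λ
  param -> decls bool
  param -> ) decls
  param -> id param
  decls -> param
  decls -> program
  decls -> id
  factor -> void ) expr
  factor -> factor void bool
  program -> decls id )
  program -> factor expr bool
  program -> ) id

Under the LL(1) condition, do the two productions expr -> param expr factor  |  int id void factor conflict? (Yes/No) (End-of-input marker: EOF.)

FIRST(param expr factor) = { ), id, void } and FIRST(int id void factor) = { int }.
The FIRST sets are disjoint and neither alternative is nullable — no conflict.

No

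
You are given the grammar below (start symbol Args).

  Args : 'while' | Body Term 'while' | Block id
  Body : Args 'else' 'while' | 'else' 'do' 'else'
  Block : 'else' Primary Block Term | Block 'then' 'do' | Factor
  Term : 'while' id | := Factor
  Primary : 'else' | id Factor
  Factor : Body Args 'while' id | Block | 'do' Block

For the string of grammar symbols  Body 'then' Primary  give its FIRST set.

Add FIRST(Body) = { 'do', 'else', 'while' }; Body is not nullable, stop.

{ 'do', 'else', 'while' }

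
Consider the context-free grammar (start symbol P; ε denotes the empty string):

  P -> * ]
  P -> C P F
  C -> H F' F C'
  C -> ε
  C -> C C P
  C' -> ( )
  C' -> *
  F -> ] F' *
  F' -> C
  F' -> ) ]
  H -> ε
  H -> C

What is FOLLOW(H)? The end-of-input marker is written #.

{ ), *, ] }

In C -> H F' F C': add FIRST(F' F C') = { ), *, ] }.
Union: FOLLOW(H) = { ), *, ] }.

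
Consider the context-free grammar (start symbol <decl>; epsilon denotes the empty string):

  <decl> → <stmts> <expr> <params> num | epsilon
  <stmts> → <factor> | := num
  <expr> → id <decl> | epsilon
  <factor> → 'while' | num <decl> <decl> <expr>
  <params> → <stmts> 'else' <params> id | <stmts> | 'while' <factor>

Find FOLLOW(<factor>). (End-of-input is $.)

In <stmts> → <factor>: <factor> is at the end, add FOLLOW(<stmts>) = { 'else', 'while', :=, id, num }.
In <params> → 'while' <factor>: <factor> is at the end, add FOLLOW(<params>) = { id, num }.
Union: FOLLOW(<factor>) = { 'else', 'while', :=, id, num }.

{ 'else', 'while', :=, id, num }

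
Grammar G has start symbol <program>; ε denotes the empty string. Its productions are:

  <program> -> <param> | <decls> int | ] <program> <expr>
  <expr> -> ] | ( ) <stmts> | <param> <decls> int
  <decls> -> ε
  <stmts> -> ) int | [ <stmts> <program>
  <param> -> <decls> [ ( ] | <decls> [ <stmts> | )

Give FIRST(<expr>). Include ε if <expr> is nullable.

{ (, ), [, ] }

<expr> -> ] contributes {]}.
<expr> -> ( ) <stmts> contributes {(}.
From <expr> -> <param> <decls> int: add FIRST(<param>) = { ), [ }.
Union: FIRST(<expr>) = { (, ), [, ] }.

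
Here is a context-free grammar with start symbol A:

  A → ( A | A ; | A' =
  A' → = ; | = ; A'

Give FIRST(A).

{ (, = }

A → ( A contributes {(}.
From A → A ;: add FIRST(A) = { (, = }.
From A → A' =: add FIRST(A') = { = }.
Union: FIRST(A) = { (, = }.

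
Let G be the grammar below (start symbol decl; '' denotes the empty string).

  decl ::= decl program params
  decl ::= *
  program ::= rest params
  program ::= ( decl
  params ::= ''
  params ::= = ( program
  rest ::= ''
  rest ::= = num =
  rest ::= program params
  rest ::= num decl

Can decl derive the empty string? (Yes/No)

Nullable nonterminals: params, program, rest.
No production of decl has an RHS whose symbols are all nullable, so decl is not nullable.

No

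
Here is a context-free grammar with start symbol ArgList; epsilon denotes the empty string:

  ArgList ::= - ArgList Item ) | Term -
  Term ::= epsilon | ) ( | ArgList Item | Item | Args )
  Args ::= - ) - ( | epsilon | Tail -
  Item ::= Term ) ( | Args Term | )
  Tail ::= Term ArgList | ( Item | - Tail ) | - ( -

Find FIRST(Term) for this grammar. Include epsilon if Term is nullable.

{ (, ), -, epsilon }

Term ::= epsilon contributes epsilon.
Term ::= ) ( contributes {)}.
From Term ::= ArgList Item: add FIRST(ArgList) = { (, ), - }.
From Term ::= Item: add FIRST(Item) = { (, ), -, epsilon } (including epsilon since Item is nullable).
From Term ::= Args ): Args nullable, take FIRST(Args) ∪ {)} = { (, ), - }.
Union: FIRST(Term) = { (, ), -, epsilon }.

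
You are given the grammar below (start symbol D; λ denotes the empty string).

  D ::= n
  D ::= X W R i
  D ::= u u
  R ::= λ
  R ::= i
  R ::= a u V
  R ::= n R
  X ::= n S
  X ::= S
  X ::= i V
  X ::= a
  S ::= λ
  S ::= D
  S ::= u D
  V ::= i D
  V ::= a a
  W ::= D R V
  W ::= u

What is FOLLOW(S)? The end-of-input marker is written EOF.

{ a, i, n, u }

In X ::= n S: S is at the end, add FOLLOW(X) = { a, i, n, u }.
In X ::= S: S is at the end, add FOLLOW(X) = { a, i, n, u }.
Union: FOLLOW(S) = { a, i, n, u }.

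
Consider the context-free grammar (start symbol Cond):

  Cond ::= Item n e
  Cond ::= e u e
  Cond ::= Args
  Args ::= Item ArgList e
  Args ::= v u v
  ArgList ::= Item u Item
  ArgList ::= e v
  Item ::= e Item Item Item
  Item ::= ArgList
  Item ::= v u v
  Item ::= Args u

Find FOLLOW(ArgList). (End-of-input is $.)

{ e, n, u, v }

In Args ::= Item ArgList e: add FIRST(e) = { e }.
In Item ::= ArgList: ArgList is at the end, add FOLLOW(Item) = { e, n, u, v }.
Union: FOLLOW(ArgList) = { e, n, u, v }.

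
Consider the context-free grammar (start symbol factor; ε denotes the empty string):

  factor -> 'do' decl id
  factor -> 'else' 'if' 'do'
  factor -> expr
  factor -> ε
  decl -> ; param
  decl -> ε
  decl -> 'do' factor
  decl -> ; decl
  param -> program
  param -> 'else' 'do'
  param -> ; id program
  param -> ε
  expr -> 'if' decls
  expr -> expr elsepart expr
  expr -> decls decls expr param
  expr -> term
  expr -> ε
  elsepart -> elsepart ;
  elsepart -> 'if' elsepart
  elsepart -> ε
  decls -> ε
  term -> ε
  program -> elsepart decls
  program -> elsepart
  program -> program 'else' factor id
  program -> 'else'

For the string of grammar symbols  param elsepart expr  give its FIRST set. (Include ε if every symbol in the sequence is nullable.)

{ 'else', 'if', ;, ε }

Add FIRST(param)\{ε} = { 'else', 'if', ; }; param is nullable, continue.
Add FIRST(elsepart)\{ε} = { 'if', ; }; elsepart is nullable, continue.
Add FIRST(expr)\{ε} = { 'else', 'if', ; }; expr is nullable, continue.
Every symbol is nullable, so include ε.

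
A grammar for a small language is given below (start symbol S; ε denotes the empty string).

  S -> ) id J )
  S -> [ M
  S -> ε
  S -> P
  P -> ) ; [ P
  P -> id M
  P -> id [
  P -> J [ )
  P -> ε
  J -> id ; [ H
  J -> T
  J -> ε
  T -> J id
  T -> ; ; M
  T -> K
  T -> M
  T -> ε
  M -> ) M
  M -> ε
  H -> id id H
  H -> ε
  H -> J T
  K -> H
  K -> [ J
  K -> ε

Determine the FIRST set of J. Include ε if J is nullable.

{ ), ;, [, id, ε }

J -> id ; [ H contributes {id}.
From J -> T: add FIRST(T) = { ), ;, [, id, ε } (including ε since T is nullable).
J -> ε contributes ε.
Union: FIRST(J) = { ), ;, [, id, ε }.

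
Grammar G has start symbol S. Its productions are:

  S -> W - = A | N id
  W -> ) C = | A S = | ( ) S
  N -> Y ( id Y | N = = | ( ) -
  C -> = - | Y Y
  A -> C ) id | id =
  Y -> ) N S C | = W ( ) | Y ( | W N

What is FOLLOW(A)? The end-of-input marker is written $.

{ $, (, ), -, =, id }

In S -> W - = A: A is at the end, add FOLLOW(S) = { $, (, ), -, =, id }.
In W -> A S =: add FIRST(S =) = { (, ), =, id }.
Union: FOLLOW(A) = { $, (, ), -, =, id }.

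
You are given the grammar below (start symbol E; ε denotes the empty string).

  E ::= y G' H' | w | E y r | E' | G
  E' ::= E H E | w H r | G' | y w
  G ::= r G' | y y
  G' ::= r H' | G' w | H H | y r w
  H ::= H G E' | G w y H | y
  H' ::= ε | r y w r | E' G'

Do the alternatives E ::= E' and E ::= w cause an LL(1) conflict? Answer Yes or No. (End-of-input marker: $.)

FIRST(E') = { r, w, y } and FIRST(w) = { w }.
Both contain w, so the two alternatives are not disjoint — LL(1) conflict.

Yes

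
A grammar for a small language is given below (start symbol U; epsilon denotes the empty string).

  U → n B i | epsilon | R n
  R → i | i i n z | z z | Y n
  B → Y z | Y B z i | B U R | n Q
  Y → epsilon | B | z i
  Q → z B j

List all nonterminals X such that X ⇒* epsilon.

{ U, Y }

Directly nullable (have an epsilon-production): U, Y.
No other nonterminal has a production whose RHS symbols are all nullable.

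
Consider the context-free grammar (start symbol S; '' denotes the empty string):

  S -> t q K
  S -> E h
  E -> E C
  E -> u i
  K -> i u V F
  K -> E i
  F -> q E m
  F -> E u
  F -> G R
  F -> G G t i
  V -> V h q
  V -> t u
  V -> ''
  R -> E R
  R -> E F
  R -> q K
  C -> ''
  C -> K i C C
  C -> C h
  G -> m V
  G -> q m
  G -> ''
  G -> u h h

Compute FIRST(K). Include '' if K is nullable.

{ i, u }

K -> i u V F contributes {i}.
From K -> E i: add FIRST(E) = { u }.
Union: FIRST(K) = { i, u }.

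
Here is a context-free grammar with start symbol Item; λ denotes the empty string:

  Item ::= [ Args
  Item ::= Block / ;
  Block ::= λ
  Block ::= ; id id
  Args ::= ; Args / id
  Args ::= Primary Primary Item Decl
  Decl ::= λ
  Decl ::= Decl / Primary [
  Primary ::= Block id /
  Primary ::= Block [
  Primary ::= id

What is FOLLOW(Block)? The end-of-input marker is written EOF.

In Item ::= Block / ;: add FIRST(/ ;) = { / }.
In Primary ::= Block id /: add FIRST(id /) = { id }.
In Primary ::= Block [: add FIRST([) = { [ }.
Union: FOLLOW(Block) = { /, [, id }.

{ /, [, id }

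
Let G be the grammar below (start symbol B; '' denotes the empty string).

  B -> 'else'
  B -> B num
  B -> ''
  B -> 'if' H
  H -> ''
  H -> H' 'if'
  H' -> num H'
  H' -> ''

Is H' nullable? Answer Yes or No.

Yes

H' has an ''-production, so H' ⇒ ''.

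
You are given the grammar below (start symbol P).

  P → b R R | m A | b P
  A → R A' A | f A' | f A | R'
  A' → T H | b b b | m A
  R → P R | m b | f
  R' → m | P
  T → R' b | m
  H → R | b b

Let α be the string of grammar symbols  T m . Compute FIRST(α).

Add FIRST(T) = { b, m }; T is not nullable, stop.

{ b, m }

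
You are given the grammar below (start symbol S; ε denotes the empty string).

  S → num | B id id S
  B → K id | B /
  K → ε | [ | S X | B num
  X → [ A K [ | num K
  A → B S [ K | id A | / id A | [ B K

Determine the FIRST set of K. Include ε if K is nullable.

K → ε contributes ε.
K → [ contributes {[}.
From K → S X: add FIRST(S) = { [, id, num }.
From K → B num: add FIRST(B) = { [, id, num }.
Union: FIRST(K) = { [, id, num, ε }.

{ [, id, num, ε }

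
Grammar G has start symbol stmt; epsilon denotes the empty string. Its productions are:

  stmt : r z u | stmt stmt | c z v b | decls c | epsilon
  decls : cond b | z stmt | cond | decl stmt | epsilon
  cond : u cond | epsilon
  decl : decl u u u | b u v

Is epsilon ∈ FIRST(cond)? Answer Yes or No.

cond has an epsilon-production, so cond ⇒ epsilon.

Yes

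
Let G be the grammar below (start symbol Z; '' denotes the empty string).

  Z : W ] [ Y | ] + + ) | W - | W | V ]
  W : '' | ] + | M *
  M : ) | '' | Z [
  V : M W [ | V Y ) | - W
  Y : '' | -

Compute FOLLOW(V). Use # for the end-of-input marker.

In Z : V ]: add FIRST(]) = { ] }.
In V : V Y ): add FIRST(Y )) = { ), - }.
Union: FOLLOW(V) = { ), -, ] }.

{ ), -, ] }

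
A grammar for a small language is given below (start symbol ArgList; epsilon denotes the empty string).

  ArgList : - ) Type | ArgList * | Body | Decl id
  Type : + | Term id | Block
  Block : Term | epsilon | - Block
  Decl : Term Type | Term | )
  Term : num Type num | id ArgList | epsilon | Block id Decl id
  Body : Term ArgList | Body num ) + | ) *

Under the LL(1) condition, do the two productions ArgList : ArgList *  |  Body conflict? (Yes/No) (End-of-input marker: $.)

FIRST(ArgList *) = { ), +, -, id, num } and FIRST(Body) = { ), +, -, id, num }.
Both contain ), so the two alternatives are not disjoint — LL(1) conflict.

Yes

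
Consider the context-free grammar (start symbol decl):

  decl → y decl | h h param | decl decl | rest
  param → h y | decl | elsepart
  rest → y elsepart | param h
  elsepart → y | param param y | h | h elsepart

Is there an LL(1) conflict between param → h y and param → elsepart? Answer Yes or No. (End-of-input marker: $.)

FIRST(h y) = { h } and FIRST(elsepart) = { h, y }.
Both contain h, so the two alternatives are not disjoint — LL(1) conflict.

Yes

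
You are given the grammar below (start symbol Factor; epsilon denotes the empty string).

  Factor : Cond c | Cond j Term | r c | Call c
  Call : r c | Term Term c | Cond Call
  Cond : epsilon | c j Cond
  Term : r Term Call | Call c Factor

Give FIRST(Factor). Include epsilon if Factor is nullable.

From Factor : Cond c: Cond nullable, take FIRST(Cond) ∪ {c} = { c }.
From Factor : Cond j Term: Cond nullable, take FIRST(Cond) ∪ {j} = { c, j }.
Factor : r c contributes {r}.
From Factor : Call c: add FIRST(Call) = { c, r }.
Union: FIRST(Factor) = { c, j, r }.

{ c, j, r }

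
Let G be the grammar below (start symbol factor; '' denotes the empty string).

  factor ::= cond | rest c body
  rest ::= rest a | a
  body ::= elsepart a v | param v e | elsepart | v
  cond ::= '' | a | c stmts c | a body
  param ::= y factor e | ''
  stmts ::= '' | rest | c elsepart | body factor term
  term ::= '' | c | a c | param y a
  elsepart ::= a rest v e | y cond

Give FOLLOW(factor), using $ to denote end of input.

{ $, a, c, e, y }

factor is the start symbol, so $ ∈ FOLLOW(factor).
In param ::= y factor e: add FIRST(e) = { e }.
In stmts ::= body factor term: add FIRST(term)\{''} = { a, c, y }.
  Since term is nullable, also add FOLLOW(stmts) = { c }.
Union: FOLLOW(factor) = { $, a, c, e, y }.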